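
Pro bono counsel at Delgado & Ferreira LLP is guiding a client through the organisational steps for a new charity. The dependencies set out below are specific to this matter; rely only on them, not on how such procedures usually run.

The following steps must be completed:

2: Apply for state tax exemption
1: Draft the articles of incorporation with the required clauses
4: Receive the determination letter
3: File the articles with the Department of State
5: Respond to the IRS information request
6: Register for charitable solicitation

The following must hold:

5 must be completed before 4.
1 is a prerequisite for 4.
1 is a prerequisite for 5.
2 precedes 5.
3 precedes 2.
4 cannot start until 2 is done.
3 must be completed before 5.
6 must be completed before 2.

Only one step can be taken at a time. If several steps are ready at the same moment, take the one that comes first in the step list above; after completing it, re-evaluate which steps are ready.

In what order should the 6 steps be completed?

1 3 6 2 5 4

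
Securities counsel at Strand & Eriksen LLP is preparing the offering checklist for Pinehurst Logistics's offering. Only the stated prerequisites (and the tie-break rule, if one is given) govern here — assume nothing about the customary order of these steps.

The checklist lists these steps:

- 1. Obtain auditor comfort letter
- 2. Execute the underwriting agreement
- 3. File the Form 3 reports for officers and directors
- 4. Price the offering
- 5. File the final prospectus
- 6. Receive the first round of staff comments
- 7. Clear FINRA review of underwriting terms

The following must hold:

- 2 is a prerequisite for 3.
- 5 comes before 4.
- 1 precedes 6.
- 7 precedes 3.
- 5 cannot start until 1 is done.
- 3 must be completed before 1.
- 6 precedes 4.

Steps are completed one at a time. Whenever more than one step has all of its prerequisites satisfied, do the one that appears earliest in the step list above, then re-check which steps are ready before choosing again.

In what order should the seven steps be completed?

Nothing is required for 2 and 7. 2 is listed earlier → 2 first.
That leaves 7 as the only ready step → 7.
Next only 3 has its prerequisites met → 3.
1 needed 3, now all done → 1.
Now 5 and 6 have their prerequisites met. 5 is listed earlier, so 5 next.
That leaves 6 as the only ready step → 6.
Next only 4 has its prerequisites met → 4.

2 → 7 → 3 → 1 → 5 → 6 → 4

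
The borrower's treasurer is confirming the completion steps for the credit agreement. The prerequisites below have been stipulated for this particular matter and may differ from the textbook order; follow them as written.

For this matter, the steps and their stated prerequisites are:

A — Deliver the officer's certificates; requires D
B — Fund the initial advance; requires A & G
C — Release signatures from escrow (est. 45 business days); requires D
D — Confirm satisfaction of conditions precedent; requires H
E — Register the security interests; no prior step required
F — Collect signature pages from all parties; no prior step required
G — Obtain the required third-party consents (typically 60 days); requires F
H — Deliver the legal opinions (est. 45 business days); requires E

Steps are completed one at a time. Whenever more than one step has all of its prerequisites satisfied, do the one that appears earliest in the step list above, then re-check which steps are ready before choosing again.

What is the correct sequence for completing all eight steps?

E → F → G → H → D → A → B → C

Nothing is required for E and F. E is listed earlier → E first.
H now also ready, so the ready set is {F, H}; F is listed earlier → F.
G now also ready, so the ready set is {G, H}; G is listed earlier → G.
H needed E, now all done → H.
D needed H, now all done → D.
Now A and C have their prerequisites met. A is listed earlier, so A next.
B now also ready, so the ready set is {B, C}; B is listed earlier → B.
C is the only step now ready → C.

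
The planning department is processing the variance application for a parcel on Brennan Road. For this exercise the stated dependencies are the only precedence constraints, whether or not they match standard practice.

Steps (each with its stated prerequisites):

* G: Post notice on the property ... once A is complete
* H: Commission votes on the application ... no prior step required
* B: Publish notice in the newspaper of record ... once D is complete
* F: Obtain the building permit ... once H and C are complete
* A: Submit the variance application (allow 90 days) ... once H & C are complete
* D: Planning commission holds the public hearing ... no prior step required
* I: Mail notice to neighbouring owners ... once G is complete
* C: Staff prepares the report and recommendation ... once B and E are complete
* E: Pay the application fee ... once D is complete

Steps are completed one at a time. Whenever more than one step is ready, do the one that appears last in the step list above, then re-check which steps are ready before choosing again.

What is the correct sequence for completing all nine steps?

D and H have no prerequisites; D is listed later, so D is first.
Now E, B and H have their prerequisites met. E is listed later, so E next.
Ready: B and H. B is listed later → B.
Ready: C and H. C is listed later → C.
H is the only step now ready → H.
Ready: A and F. A is listed later → A.
F and G are both available; F is listed later → F.
That leaves G as the only ready step → G.
I is the only step now ready → I.

D, E, B, C, H, A, F, G, I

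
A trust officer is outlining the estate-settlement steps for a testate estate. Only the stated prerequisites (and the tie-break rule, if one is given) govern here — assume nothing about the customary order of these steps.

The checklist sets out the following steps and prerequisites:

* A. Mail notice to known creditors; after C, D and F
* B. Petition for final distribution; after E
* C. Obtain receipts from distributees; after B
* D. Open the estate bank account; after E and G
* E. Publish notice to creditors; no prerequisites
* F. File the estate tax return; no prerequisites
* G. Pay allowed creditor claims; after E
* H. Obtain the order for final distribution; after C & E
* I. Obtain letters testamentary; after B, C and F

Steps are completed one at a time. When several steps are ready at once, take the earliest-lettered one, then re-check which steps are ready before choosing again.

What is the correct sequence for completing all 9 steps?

E, B, C, F, G, D, A, H, I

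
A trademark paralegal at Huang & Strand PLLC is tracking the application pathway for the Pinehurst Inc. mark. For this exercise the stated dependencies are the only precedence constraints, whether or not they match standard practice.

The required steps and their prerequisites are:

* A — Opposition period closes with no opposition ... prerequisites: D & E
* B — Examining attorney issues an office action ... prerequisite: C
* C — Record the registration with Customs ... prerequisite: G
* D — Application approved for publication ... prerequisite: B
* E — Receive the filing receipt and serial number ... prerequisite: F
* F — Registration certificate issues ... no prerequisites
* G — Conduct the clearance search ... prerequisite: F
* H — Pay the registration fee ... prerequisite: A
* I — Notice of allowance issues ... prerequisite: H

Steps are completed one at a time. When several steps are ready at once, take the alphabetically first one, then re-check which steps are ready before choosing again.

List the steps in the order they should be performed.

F is the only step with nothing outstanding, so it goes first.
Ready: E and G. E has the earlier label → E.
Next only G has its prerequisites met → G.
C needed G, now all done → C.
Next only B has its prerequisites met → B.
Next only D has its prerequisites met → D.
A is the only step now ready → A.
H needed A, now all done → H.
Next only I has its prerequisites met → I.

F → E → G → C → B → D → A → H → I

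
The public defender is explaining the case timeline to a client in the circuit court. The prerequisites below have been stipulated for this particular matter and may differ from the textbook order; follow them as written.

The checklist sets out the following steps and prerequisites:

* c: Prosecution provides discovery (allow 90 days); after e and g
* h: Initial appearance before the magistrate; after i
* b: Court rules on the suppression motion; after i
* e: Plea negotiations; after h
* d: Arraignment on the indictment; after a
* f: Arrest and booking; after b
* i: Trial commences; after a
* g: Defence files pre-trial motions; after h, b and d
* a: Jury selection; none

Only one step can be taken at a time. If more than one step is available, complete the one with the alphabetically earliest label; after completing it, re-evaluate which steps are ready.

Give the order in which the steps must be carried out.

a, d, i, b, f, h, e, g, c

Only a has no prerequisites, so it is first.
Now d and i have their prerequisites met. d has the earlier label, so d next.
i is the only step now ready → i.
Now b and h have their prerequisites met. b has the earlier label, so b next.
Now f and h have their prerequisites met. f has the earlier label, so f next.
That leaves h as the only ready step → h.
e and g are both available; e has the earlier label → e.
Next only g has its prerequisites met → g.
c is the only step now ready → c.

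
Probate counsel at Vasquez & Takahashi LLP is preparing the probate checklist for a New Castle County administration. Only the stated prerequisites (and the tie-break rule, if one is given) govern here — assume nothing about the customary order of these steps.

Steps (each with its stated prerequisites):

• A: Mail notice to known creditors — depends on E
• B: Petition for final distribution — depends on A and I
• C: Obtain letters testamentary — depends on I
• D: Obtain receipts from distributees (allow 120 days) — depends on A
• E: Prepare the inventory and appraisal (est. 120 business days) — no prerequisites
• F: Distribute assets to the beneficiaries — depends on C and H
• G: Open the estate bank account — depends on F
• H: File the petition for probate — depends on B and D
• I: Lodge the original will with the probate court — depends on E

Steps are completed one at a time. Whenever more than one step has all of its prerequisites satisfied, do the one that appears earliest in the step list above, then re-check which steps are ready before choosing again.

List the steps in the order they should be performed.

Only E has no prerequisites, so it is first.
A and I are both available; A is listed earlier → A.
Now D and I have their prerequisites met. D is listed earlier, so D next.
I is the only step now ready → I.
Ready: B and C. B is listed earlier → B.
H now also ready, so the ready set is {C, H}; C is listed earlier → C.
H needed B and D, now all done → H.
Next only F has its prerequisites met → F.
G needed F, now all done → G.

E, A, D, I, B, C, H, F, G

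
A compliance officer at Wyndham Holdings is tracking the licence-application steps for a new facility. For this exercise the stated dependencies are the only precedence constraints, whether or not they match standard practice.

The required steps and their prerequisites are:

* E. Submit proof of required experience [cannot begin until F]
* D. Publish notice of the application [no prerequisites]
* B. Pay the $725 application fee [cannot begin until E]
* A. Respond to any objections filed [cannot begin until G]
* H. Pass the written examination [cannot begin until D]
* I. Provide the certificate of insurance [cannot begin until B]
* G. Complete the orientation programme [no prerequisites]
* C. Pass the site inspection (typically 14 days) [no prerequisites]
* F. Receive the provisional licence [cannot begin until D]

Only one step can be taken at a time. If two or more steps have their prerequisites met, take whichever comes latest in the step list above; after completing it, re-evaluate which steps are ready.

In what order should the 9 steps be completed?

C, G and D have no prerequisites; C is listed later, so C is first.
Now G and D have their prerequisites met. G is listed later, so G next.
Ready: A and D. A is listed later → A.
Next only D has its prerequisites met → D.
Now F and H have their prerequisites met. F is listed later, so F next.
E now also ready, so the ready set is {H, E}; H is listed later → H.
E needed F, now all done → E.
That leaves B as the only ready step → B.
That leaves I as the only ready step → I.

C → G → A → D → F → H → E → B → I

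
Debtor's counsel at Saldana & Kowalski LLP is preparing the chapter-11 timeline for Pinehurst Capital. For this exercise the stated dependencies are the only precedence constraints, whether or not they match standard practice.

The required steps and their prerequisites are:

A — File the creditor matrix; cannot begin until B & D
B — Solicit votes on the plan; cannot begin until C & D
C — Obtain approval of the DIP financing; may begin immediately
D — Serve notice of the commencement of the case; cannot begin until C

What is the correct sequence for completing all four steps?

Only C has no prerequisites, so it is first.
D needed C, now all done → D.
B is the only step now ready → B.
A needed B and D, now all done → A.

C, D, B, A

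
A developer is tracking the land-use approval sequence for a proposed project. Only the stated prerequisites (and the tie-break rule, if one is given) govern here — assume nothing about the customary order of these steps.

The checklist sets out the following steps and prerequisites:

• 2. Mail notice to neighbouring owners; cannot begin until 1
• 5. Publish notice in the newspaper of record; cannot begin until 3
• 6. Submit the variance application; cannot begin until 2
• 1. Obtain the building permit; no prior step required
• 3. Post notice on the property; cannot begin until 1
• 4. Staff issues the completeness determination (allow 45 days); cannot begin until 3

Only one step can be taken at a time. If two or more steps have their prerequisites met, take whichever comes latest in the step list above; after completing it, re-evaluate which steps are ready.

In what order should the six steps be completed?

1, 3, 4, 5, 2, 6

Only 1 has no prerequisites, so it is first.
Ready: 3 and 2. 3 is listed later → 3.
Now 4, 5 and 2 have their prerequisites met. 4 is listed later, so 4 next.
Now 5 and 2 have their prerequisites met. 5 is listed later, so 5 next.
2 needed 1, now all done → 2.
6 is the only step now ready → 6.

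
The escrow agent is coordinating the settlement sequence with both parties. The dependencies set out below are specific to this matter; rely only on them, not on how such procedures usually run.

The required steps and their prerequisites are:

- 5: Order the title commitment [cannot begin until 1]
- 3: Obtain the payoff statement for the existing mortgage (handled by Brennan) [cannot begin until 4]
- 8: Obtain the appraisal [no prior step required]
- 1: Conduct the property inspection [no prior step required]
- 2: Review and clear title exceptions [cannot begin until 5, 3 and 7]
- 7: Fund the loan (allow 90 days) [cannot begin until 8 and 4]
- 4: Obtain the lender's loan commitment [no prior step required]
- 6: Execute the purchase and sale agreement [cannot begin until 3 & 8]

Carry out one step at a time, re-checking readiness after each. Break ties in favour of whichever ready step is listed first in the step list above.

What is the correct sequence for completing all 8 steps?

8, 1, 5, 4, 3, 7, 2, 6

8, 1 and 4 have no prerequisites; 8 is listed earlier, so 8 is first.
Ready: 1 and 4. 1 is listed earlier → 1.
5 now also ready, so the ready set is {5, 4}; 5 is listed earlier → 5.
That leaves 4 as the only ready step → 4.
3 and 7 are both available; 3 is listed earlier → 3.
6 now also ready, so the ready set is {7, 6}; 7 is listed earlier → 7.
Now 2 and 6 have their prerequisites met. 2 is listed earlier, so 2 next.
That leaves 6 as the only ready step → 6.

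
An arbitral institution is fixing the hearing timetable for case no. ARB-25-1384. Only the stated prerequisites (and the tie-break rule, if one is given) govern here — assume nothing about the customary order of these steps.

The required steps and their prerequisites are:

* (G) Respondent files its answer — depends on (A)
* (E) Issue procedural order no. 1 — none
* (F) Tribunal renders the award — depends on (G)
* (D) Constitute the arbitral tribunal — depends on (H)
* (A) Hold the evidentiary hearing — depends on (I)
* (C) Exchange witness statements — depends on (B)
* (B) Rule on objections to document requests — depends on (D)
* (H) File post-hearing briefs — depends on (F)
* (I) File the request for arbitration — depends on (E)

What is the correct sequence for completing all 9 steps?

Only (E) has no prerequisites, so it is first.
Next only (I) has its prerequisites met → (I).
(A) needed (I), now all done → (A).
(G) needed (A), now all done → (G).
(F) needed (G), now all done → (F).
(H) needed (F), now all done → (H).
(D) needed (H), now all done → (D).
Next only (B) has its prerequisites met → (B).
(C) needed (B), now all done → (C).

(E) → (I) → (A) → (G) → (F) → (H) → (D) → (B) → (C)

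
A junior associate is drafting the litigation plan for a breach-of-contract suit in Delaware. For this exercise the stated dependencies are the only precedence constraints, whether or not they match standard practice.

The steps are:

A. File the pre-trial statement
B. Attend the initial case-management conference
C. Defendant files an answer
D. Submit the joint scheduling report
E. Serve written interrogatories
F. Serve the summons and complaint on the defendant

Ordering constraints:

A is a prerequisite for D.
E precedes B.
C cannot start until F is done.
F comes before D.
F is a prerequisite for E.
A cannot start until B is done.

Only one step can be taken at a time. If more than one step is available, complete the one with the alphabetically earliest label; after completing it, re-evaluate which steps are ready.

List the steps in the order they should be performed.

Only F has no prerequisites, so it is first.
Now C and E have their prerequisites met. C has the earlier label, so C next.
Next only E has its prerequisites met → E.
That leaves B as the only ready step → B.
Next only A has its prerequisites met → A.
D needed A and F, now all done → D.

F, C, E, B, A, D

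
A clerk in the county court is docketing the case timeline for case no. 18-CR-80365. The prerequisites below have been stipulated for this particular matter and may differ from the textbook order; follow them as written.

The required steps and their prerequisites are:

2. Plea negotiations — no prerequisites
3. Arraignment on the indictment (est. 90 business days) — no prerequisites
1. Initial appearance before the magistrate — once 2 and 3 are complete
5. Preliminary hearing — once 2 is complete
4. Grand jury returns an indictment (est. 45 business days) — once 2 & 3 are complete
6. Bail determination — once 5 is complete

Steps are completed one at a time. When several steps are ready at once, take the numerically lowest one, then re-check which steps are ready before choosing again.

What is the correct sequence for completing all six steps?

2 3 1 4 5 6

Nothing is required for 2 and 3. 2 has the earlier label → 2 first.
3 and 5 are both available; 3 has the earlier label → 3.
1, 4 and 5 are all available; 1 has the earlier label → 1.
Ready: 4 and 5. 4 has the earlier label → 4.
Next only 5 has its prerequisites met → 5.
6 needed 5, now all done → 6.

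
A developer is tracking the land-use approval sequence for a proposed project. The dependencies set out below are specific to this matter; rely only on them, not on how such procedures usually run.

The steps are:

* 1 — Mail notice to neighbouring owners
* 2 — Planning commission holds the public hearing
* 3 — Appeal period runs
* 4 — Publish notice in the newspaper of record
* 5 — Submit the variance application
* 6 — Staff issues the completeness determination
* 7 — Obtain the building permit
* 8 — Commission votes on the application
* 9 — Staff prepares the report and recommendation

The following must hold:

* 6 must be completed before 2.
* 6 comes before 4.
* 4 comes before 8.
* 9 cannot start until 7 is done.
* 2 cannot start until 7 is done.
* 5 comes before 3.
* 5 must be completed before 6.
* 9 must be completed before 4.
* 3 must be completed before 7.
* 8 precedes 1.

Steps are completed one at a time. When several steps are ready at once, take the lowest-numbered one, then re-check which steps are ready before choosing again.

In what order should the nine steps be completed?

5 3 6 7 2 9 4 8 1

5 is the only step with nothing outstanding, so it goes first.
3 and 6 are both available; 3 has the earlier label → 3.
7 now also ready, so the ready set is {6, 7}; 6 has the earlier label → 6.
7 needed 3, now all done → 7.
2 and 9 are both available; 2 has the earlier label → 2.
Next only 9 has its prerequisites met → 9.
4 is the only step now ready → 4.
Next only 8 has its prerequisites met → 8.
1 needed 8, now all done → 1.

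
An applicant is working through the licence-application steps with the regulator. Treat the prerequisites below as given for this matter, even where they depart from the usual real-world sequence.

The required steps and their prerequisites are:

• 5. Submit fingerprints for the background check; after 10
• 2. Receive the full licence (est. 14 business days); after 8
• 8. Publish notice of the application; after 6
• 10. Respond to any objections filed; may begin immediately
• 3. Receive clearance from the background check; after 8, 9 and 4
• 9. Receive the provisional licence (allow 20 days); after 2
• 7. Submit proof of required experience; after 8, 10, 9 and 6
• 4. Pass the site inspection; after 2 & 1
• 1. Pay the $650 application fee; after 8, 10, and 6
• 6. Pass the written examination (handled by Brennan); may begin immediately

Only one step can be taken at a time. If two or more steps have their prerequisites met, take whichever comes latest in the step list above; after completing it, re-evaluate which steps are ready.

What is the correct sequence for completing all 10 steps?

Nothing is required for 6 and 10. 6 is listed later → 6 first.
8 now also ready, so the ready set is {10, 8}; 10 is listed later → 10.
8 and 5 are both available; 8 is listed later → 8.
1 and 2 now also ready, so the ready set is {1, 2, 5}; 1 is listed later → 1.
Now 2 and 5 have their prerequisites met. 2 is listed later, so 2 next.
4, 9 and 5 are all available; 4 is listed later → 4.
Now 9 and 5 have their prerequisites met. 9 is listed later, so 9 next.
7, 3 and 5 are all available; 7 is listed later → 7.
3 and 5 are both available; 3 is listed later → 3.
5 is the only step now ready → 5.

6, 10, 8, 1, 2, 4, 9, 7, 3, 5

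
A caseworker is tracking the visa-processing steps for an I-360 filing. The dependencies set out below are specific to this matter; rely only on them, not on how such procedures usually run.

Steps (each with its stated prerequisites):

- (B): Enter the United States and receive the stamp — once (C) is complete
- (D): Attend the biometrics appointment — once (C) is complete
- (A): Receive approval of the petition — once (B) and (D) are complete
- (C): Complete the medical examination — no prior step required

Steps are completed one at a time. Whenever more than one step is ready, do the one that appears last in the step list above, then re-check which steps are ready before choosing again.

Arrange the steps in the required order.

(C) (D) (B) (A)

Only (C) has no prerequisites, so it is first.
(D) and (B) are both available; (D) is listed later → (D).
(B) needed (C), now all done → (B).
(A) is the only step now ready → (A).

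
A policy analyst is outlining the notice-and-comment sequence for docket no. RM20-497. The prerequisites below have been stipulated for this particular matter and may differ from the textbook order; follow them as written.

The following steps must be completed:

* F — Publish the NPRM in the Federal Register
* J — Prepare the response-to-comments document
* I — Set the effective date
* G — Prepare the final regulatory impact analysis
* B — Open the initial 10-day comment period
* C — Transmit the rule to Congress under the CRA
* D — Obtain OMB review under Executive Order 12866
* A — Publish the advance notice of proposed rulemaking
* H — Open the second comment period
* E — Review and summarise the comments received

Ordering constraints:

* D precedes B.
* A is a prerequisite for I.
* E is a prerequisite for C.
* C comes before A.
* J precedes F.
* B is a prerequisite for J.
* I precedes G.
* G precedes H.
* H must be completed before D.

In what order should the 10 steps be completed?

Only E has no prerequisites, so it is first.
That leaves C as the only ready step → C.
That leaves A as the only ready step → A.
Next only I has its prerequisites met → I.
G needed I, now all done → G.
Next only H has its prerequisites met → H.
D needed H, now all done → D.
B needed D, now all done → B.
J is the only step now ready → J.
F is the only step now ready → F.

E, C, A, I, G, H, D, B, J, F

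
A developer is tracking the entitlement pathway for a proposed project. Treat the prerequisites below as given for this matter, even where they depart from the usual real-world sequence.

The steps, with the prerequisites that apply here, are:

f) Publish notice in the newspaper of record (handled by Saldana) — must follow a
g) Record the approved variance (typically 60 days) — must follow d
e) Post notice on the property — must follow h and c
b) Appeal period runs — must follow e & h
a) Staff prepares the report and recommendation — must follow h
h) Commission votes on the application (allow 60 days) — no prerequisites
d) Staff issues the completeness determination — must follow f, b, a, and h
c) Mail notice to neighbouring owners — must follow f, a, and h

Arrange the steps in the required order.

Only h has no prerequisites, so it is first.
a needed h, now all done → a.
That leaves f as the only ready step → f.
c needed f, a and h, now all done → c.
That leaves e as the only ready step → e.
Next only b has its prerequisites met → b.
d is the only step now ready → d.
That leaves g as the only ready step → g.

h, a, f, c, e, b, d, g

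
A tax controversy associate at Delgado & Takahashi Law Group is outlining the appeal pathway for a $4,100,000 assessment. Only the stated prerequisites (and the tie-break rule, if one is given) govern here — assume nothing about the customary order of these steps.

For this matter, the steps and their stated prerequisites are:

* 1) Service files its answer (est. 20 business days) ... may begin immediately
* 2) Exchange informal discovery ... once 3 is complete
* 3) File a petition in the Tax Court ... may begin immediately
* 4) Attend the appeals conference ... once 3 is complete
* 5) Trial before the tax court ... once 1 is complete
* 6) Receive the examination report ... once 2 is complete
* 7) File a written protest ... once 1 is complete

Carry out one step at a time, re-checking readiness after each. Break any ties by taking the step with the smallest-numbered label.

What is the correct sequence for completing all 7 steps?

1, 3, 2, 4, 5, 6, 7

Nothing is required for 1 and 3. 1 has the earlier label → 1 first.
Ready: 3, 5 and 7. 3 has the earlier label → 3.
2, 4, 5 and 7 are all available; 2 has the earlier label → 2.
6 now also ready, so the ready set is {4, 5, 6, 7}; 4 has the earlier label → 4.
5, 6 and 7 are all available; 5 has the earlier label → 5.
6 and 7 are both available; 6 has the earlier label → 6.
7 is the only step now ready → 7.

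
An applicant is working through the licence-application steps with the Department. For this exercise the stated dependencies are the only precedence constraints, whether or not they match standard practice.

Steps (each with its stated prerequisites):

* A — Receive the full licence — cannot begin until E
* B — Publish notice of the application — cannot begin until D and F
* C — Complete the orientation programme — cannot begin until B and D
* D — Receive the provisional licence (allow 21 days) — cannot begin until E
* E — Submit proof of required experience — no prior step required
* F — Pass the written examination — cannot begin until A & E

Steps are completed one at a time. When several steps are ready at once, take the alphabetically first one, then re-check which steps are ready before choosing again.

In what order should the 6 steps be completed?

Only E has no prerequisites, so it is first.
Now A and D have their prerequisites met. A has the earlier label, so A next.
Now D and F have their prerequisites met. D has the earlier label, so D next.
F is the only step now ready → F.
B is the only step now ready → B.
Next only C has its prerequisites met → C.

E, A, D, F, B, C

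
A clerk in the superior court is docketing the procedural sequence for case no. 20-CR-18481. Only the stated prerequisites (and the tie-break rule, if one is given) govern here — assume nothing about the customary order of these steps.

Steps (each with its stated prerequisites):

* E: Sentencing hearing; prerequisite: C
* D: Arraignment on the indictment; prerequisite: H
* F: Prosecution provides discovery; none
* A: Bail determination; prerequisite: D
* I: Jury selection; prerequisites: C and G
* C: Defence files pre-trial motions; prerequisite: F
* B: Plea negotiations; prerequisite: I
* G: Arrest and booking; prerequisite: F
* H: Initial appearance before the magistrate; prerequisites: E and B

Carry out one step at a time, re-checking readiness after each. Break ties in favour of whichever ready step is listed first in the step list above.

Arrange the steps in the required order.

F C E G I B H D A

F is the only step with nothing outstanding, so it goes first.
Now C and G have their prerequisites met. C is listed earlier, so C next.
Now E and G have their prerequisites met. E is listed earlier, so E next.
G is the only step now ready → G.
That leaves I as the only ready step → I.
That leaves B as the only ready step → B.
H needed E and B, now all done → H.
That leaves D as the only ready step → D.
A is the only step now ready → A.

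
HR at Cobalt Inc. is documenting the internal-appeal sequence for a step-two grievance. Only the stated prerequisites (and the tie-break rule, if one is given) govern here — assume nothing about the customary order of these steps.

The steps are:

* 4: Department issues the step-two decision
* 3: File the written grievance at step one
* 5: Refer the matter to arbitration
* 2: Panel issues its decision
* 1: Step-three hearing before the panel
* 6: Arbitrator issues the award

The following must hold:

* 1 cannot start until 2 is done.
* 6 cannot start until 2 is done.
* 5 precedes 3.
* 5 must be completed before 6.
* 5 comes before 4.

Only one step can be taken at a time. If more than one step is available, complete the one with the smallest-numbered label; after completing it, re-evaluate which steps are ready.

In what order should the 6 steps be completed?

2 and 5 have no prerequisites; 2 has the earlier label, so 2 is first.
1 now also ready, so the ready set is {1, 5}; 1 has the earlier label → 1.
Next only 5 has its prerequisites met → 5.
Ready: 3, 4 and 6. 3 has the earlier label → 3.
Now 4 and 6 have their prerequisites met. 4 has the earlier label, so 4 next.
That leaves 6 as the only ready step → 6.

2 → 1 → 5 → 3 → 4 → 6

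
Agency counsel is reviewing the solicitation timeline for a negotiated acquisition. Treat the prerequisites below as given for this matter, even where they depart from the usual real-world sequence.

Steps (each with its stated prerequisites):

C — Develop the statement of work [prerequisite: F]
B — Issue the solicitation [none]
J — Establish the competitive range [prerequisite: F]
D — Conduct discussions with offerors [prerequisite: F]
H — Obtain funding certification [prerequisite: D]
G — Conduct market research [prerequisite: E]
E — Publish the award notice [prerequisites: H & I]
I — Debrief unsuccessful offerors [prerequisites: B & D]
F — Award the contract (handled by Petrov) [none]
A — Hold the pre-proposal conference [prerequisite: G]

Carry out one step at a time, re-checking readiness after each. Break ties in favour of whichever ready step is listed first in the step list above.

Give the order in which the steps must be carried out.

B and F have no prerequisites; B is listed earlier, so B is first.
Next only F has its prerequisites met → F.
Ready: C, J and D. C is listed earlier → C.
J and D are both available; J is listed earlier → J.
D needed F, now all done → D.
Now H and I have their prerequisites met. H is listed earlier, so H next.
I needed B and D, now all done → I.
E needed H and I, now all done → E.
G is the only step now ready → G.
A needed G, now all done → A.

B F C J D H I E G A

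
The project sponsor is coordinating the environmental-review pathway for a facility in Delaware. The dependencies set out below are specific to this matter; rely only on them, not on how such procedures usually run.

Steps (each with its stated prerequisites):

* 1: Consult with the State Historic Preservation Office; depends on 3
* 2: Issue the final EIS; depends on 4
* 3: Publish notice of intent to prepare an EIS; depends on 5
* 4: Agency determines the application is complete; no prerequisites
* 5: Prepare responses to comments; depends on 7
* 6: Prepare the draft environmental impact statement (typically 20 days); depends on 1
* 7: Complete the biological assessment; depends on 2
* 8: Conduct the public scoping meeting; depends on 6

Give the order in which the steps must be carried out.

4 2 7 5 3 1 6 8

4 has no prerequisites → 4 first.
2 needed 4, now all done → 2.
7 needed 2, now all done → 7.
Next only 5 has its prerequisites met → 5.
That leaves 3 as the only ready step → 3.
1 needed 3, now all done → 1.
Next only 6 has its prerequisites met → 6.
8 is the only step now ready → 8.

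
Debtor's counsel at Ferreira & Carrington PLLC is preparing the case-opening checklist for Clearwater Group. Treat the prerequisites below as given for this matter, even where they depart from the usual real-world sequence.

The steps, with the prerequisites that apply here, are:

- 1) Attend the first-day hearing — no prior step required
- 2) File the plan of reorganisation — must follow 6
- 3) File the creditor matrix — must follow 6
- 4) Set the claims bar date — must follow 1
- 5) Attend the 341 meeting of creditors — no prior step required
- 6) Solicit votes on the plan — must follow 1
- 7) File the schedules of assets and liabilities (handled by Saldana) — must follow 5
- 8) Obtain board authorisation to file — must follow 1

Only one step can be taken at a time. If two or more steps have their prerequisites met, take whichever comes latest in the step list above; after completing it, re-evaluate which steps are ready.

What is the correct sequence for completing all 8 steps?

5, 7, 1, 8, 6, 4, 3, 2

5 and 1 have no prerequisites; 5 is listed later, so 5 is first.
Ready: 7 and 1. 7 is listed later → 7.
1 is the only step now ready → 1.
8, 6 and 4 are all available; 8 is listed later → 8.
Now 6 and 4 have their prerequisites met. 6 is listed later, so 6 next.
4, 3 and 2 are all available; 4 is listed later → 4.
Ready: 3 and 2. 3 is listed later → 3.
That leaves 2 as the only ready step → 2.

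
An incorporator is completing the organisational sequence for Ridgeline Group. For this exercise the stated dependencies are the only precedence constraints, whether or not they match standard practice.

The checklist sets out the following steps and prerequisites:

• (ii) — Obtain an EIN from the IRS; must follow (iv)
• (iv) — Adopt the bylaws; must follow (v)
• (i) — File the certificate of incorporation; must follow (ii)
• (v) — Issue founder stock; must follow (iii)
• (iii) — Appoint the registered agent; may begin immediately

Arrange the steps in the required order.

(iii), (v), (iv), (ii), (i)

Only (iii) has no prerequisites, so it is first.
That leaves (v) as the only ready step → (v).
(iv) is the only step now ready → (iv).
(ii) needed (iv), now all done → (ii).
That leaves (i) as the only ready step → (i).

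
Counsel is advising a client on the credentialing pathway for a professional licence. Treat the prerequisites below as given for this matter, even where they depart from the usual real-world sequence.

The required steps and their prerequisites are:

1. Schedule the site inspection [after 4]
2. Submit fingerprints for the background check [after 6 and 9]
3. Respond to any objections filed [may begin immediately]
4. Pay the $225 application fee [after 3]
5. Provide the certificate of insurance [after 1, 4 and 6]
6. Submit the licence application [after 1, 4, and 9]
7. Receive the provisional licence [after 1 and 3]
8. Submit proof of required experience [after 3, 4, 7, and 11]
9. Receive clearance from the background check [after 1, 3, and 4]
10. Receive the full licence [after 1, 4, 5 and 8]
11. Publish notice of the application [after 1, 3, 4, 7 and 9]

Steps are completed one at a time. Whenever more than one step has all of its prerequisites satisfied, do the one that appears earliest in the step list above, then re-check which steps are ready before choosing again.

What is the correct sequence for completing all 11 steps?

3, 4, 1, 7, 9, 6, 2, 5, 11, 8, 10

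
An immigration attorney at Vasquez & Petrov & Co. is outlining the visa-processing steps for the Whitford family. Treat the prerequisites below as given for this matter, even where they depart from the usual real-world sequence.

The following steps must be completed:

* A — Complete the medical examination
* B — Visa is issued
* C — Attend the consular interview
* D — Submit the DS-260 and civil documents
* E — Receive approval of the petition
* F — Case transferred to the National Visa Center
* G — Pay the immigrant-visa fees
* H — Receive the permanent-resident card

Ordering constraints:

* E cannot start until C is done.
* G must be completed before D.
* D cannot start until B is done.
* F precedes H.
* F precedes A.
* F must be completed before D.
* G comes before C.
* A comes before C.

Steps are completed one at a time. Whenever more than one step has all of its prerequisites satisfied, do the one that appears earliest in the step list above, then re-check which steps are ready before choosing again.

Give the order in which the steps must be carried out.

B, F, A, G, C, D, E, H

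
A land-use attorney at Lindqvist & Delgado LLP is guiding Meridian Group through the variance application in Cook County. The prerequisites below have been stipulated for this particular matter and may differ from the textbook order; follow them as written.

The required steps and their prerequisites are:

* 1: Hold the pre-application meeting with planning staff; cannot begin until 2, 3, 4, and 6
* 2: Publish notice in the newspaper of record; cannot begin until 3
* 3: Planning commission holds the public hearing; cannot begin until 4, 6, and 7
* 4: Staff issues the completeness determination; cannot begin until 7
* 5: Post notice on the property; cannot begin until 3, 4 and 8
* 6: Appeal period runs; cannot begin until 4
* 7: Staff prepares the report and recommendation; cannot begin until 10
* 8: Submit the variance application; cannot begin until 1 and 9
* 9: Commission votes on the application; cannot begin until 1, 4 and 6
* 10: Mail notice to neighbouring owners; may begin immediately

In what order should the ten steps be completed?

10 7 4 6 3 2 1 9 8 5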